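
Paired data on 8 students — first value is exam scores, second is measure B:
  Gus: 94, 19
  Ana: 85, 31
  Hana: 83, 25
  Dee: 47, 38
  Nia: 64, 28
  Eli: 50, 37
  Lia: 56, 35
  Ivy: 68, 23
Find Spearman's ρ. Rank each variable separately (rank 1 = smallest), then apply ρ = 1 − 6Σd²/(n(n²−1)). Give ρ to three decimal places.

-0.833

Ranks of variable 1: 8, 7, 6, 1, 4, 2, 3, 5
Ranks of variable 2: 1, 5, 3, 8, 4, 7, 6, 2
d = r₁ − r₂: 7, 2, 3, -7, 0, -5, -3, 3
d²: 49, 4, 9, 49, 0, 25, 9, 9; Σd² = 154
ρ = 1 − 6·154/(8·63) = 1 − 924/504 = -0.833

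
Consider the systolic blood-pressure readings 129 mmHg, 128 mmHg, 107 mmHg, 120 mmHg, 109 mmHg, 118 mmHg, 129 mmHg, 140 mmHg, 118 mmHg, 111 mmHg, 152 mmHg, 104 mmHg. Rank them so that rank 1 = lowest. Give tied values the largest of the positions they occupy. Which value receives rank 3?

Sorted (ascending): 104, 107, 109, 111, 118, 118, 120, 128, 129, 129, 140, 152
The 2 values of 118 occupy positions 5–6 → each gets rank 6.
The 2 values of 129 occupy positions 9–10 → each gets rank 10.
Rank 3 → value 109.

109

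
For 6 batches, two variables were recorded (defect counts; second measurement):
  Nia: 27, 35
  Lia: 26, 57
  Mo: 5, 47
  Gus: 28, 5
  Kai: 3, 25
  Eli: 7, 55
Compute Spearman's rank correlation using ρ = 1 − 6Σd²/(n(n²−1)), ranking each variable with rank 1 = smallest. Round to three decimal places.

Ranks of variable 1: 5, 4, 2, 6, 1, 3
Ranks of variable 2: 3, 6, 4, 1, 2, 5
d = r₁ − r₂: 2, -2, -2, 5, -1, -2
d²: 4, 4, 4, 25, 1, 4; Σd² = 42
ρ = 1 − 6·42/(6·35) = 1 − 252/210 = -0.200

-0.200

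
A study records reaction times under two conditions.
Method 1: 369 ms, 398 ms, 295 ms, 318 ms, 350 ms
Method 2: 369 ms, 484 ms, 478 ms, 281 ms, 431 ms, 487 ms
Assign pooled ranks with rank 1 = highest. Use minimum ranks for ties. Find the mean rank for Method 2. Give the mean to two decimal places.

4.50

Sorted (descending): 487, 484, 478, 431, 398, 369, 369, 350, 318, 295, 281
The 2 values of 369 occupy positions 6–7 → each gets rank 6.
Method 2 values → pooled ranks: 369→6, 484→2, 478→3, 281→11, 431→4, 487→1
Mean rank = (6 + 2 + 3 + 11 + 4 + 1) / 6 = 4.50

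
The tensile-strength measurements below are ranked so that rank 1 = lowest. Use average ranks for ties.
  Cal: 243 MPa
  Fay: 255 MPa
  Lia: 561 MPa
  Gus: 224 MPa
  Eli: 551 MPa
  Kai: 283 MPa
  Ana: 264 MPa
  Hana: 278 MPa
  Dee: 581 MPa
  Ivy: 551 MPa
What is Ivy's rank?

7.5

Sorted (ascending): 224, 243, 255, 264, 278, 283, 551, 551, 561, 581
The 2 values of 551 occupy positions 7–8 → average rank (7+8)/2 = 7.5.
Ivy has value 551 MPa → rank 7.5.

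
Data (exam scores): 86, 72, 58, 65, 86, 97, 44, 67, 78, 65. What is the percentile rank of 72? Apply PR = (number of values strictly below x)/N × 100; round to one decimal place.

50.0

N = 10.
Strictly below 72: 5. Equal to 72: 1.
PR = 5/10 × 100 = 50.0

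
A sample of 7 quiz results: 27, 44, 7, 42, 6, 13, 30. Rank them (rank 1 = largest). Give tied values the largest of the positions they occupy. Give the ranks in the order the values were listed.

Sorted (descending): 44, 42, 30, 27, 13, 7, 6
No ties — each value takes its position as its rank.

4, 1, 6, 2, 7, 5, 3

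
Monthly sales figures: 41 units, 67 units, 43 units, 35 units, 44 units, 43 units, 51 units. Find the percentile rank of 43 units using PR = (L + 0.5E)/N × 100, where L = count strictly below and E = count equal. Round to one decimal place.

42.9

N = 7.
Strictly below 43: 2. Equal to 43: 2.
PR = (2 + 0.5·2)/7 × 100 = 42.9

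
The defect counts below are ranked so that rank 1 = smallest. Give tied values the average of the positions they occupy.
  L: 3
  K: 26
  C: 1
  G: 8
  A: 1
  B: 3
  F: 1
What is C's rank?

2

Sorted (ascending): 1, 1, 1, 3, 3, 8, 26
The 3 values of 1 occupy positions 1–3 → average rank 2.
The 2 values of 3 occupy positions 4–5 → average rank (4+5)/2 = 4.5.
C has value 1 → rank 2.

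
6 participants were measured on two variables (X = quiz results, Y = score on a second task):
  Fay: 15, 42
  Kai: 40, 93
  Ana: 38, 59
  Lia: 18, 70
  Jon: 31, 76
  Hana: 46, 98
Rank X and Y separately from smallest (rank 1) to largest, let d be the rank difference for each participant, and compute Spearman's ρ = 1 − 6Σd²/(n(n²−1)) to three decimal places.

0.829

Ranks of variable 1: 1, 5, 4, 2, 3, 6
Ranks of variable 2: 1, 5, 2, 3, 4, 6
d = r₁ − r₂: 0, 0, 2, -1, -1, 0
d²: 0, 0, 4, 1, 1, 0; Σd² = 6
ρ = 1 − 6·6/(6·35) = 1 − 36/210 = 0.829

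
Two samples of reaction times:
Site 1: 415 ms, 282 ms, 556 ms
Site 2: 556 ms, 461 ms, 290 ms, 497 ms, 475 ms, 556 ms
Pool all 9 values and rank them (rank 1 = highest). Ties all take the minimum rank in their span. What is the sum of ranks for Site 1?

17

Sorted (descending): 556, 556, 556, 497, 475, 461, 415, 290, 282
The 3 values of 556 occupy positions 1–3 → each gets rank 1.
Site 1 values → pooled ranks: 415→7, 282→9, 556→1
Rank sum = 7 + 9 + 1 = 17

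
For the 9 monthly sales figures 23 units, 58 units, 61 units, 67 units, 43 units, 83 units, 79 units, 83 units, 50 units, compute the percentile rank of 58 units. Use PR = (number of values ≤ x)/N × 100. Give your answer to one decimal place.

44.4

N = 9.
Strictly below 58: 3. Equal to 58: 1.
PR = 4/9 × 100 = 44.4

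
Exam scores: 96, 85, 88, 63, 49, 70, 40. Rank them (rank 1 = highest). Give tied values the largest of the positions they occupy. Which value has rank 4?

70

Sorted (descending): 96, 88, 85, 70, 63, 49, 40
No ties — each value takes its position as its rank.
Rank 4 → value 70.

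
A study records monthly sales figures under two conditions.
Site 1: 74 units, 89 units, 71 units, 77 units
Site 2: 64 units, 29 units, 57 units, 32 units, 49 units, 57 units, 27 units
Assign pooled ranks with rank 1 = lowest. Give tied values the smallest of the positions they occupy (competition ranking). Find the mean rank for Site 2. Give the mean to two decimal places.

3.86

Sorted (ascending): 27, 29, 32, 49, 57, 57, 64, 71, 74, 77, 89
The 2 values of 57 occupy positions 5–6 → each gets rank 5.
Site 2 values → pooled ranks: 64→7, 29→2, 57→5, 32→3, 49→4, 57→5, 27→1
Mean rank = (7 + 2 + 5 + 3 + 4 + 5 + 1) / 7 = 3.86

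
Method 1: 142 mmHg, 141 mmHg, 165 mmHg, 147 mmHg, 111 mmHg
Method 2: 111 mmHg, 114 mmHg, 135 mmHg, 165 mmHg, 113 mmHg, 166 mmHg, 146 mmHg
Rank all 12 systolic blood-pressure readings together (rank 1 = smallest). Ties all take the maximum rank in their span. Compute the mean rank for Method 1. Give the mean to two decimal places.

7.00

Sorted (ascending): 111, 111, 113, 114, 135, 141, 142, 146, 147, 165, 165, 166
The 2 values of 111 occupy positions 1–2 → each gets rank 2.
The 2 values of 165 occupy positions 10–11 → each gets rank 11.
Method 1 values → pooled ranks: 142→7, 141→6, 165→11, 147→9, 111→2
Mean rank = (7 + 6 + 11 + 9 + 2) / 5 = 7.00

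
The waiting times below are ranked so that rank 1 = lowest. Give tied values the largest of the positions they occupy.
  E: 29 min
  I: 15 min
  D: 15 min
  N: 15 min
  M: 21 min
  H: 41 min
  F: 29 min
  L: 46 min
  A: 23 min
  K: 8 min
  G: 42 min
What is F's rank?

8

Sorted (ascending): 8, 15, 15, 15, 21, 23, 29, 29, 41, 42, 46
The 3 values of 15 occupy positions 2–4 → each gets rank 4.
The 2 values of 29 occupy positions 7–8 → each gets rank 8.
F has value 29 min → rank 8.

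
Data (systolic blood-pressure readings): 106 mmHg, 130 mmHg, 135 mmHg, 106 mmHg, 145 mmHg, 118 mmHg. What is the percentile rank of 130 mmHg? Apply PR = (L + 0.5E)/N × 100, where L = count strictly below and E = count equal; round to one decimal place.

N = 6.
Strictly below 130: 3. Equal to 130: 1.
PR = (3 + 0.5·1)/6 × 100 = 58.3

58.3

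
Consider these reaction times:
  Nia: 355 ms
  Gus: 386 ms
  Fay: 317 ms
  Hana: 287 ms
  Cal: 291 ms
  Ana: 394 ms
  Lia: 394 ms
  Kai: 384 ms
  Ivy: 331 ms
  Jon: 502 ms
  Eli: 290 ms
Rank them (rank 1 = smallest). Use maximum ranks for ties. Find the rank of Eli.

Sorted (ascending): 287, 290, 291, 317, 331, 355, 384, 386, 394, 394, 502
The 2 values of 394 occupy positions 9–10 → each gets rank 10.
Eli has value 290 ms → rank 2.

2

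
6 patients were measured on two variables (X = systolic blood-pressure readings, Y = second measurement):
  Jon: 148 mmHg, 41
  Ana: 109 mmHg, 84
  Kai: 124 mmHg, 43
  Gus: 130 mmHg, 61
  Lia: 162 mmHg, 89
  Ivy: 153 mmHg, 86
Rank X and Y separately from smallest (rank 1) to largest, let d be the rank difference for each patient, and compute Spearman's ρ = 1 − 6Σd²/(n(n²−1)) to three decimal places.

Ranks of variable 1: 4, 1, 2, 3, 6, 5
Ranks of variable 2: 1, 4, 2, 3, 6, 5
d = r₁ − r₂: 3, -3, 0, 0, 0, 0
d²: 9, 9, 0, 0, 0, 0; Σd² = 18
ρ = 1 − 6·18/(6·35) = 1 − 108/210 = 0.486

0.486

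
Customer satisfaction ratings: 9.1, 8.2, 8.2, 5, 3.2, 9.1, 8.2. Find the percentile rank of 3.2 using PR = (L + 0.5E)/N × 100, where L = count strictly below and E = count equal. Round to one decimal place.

7.1

N = 7.
Strictly below 3.2: 0. Equal to 3.2: 1.
PR = (0 + 0.5·1)/7 × 100 = 7.1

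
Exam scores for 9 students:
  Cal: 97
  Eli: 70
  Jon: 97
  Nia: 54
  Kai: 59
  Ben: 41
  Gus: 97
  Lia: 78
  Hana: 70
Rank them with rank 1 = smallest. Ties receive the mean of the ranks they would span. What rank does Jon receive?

Sorted (ascending): 41, 54, 59, 70, 70, 78, 97, 97, 97
The 2 values of 70 occupy positions 4–5 → average rank (4+5)/2 = 4.5.
The 3 values of 97 occupy positions 7–9 → average rank 8.
Jon has value 97 → rank 8.

8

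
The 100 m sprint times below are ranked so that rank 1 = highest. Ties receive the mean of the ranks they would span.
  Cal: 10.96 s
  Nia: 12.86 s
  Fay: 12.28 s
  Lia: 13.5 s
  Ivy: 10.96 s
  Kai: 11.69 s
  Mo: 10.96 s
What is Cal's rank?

Sorted (descending): 13.5, 12.86, 12.28, 11.69, 10.96, 10.96, 10.96
The 3 values of 10.96 occupy positions 5–7 → average rank 6.
Cal has value 10.96 s → rank 6.

6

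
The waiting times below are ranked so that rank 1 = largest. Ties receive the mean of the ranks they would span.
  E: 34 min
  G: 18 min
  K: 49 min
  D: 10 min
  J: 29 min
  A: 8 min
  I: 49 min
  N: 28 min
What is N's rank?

5

Sorted (descending): 49, 49, 34, 29, 28, 18, 10, 8
The 2 values of 49 occupy positions 1–2 → average rank (1+2)/2 = 1.5.
N has value 28 min → rank 5.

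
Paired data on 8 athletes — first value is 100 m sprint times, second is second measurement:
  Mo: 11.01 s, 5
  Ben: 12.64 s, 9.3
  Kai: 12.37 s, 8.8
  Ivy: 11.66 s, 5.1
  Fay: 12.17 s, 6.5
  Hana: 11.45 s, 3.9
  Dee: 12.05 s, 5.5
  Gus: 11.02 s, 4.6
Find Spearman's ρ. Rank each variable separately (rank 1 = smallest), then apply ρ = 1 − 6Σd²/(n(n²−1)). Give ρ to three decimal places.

0.905

Ranks of variable 1: 1, 8, 7, 4, 6, 3, 5, 2
Ranks of variable 2: 3, 8, 7, 4, 6, 1, 5, 2
d = r₁ − r₂: -2, 0, 0, 0, 0, 2, 0, 0
d²: 4, 0, 0, 0, 0, 4, 0, 0; Σd² = 8
ρ = 1 − 6·8/(8·63) = 1 − 48/504 = 0.905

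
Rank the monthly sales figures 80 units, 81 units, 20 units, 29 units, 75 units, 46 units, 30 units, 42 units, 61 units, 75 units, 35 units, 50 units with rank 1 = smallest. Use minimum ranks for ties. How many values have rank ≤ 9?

10

Sorted (ascending): 20, 29, 30, 35, 42, 46, 50, 61, 75, 75, 80, 81
The 2 values of 75 occupy positions 9–10 → each gets rank 9.
Ranks ≤ 9: {1, 2, 3, 4, 5, 6, 7, 8, 9, 9} → 10 values.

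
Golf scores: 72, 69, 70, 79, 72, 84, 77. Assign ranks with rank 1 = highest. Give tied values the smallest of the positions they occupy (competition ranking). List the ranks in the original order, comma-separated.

Sorted (descending): 84, 79, 77, 72, 72, 70, 69
The 2 values of 72 occupy positions 4–5 → each gets rank 4.

4, 7, 6, 2, 4, 1, 3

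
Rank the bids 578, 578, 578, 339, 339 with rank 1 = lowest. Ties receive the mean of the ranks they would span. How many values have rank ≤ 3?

Sorted (ascending): 339, 339, 578, 578, 578
The 2 values of 339 occupy positions 1–2 → average rank (1+2)/2 = 1.5.
The 3 values of 578 occupy positions 3–5 → average rank 4.
Ranks ≤ 3: {1.5, 1.5} → 2 values.

2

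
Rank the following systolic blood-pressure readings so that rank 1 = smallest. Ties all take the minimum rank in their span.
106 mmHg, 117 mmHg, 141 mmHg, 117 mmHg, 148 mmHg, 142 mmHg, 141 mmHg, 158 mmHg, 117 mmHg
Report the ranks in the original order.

Sorted (ascending): 106, 117, 117, 117, 141, 141, 142, 148, 158
The 3 values of 117 occupy positions 2–4 → each gets rank 2.
The 2 values of 141 occupy positions 5–6 → each gets rank 5.

1, 2, 5, 2, 8, 7, 5, 9, 2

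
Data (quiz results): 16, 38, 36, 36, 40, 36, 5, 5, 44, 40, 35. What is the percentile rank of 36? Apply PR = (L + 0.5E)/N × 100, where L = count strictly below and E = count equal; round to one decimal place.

N = 11.
Strictly below 36: 4. Equal to 36: 3.
PR = (4 + 0.5·3)/11 × 100 = 50.0

50.0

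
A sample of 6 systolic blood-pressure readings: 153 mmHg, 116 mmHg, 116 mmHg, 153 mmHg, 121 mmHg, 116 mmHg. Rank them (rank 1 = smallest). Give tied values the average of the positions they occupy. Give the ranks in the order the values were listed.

Sorted (ascending): 116, 116, 116, 121, 153, 153
The 3 values of 116 occupy positions 1–3 → average rank 2.
The 2 values of 153 occupy positions 5–6 → average rank (5+6)/2 = 5.5.

5.5, 2, 2, 5.5, 4, 2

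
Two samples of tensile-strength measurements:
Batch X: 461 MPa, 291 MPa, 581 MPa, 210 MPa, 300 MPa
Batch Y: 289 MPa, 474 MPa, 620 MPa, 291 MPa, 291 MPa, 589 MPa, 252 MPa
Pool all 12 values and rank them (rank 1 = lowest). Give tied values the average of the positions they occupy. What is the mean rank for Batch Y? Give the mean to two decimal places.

6.71

Sorted (ascending): 210, 252, 289, 291, 291, 291, 300, 461, 474, 581, 589, 620
The 3 values of 291 occupy positions 4–6 → average rank 5.
Batch Y values → pooled ranks: 289→3, 474→9, 620→12, 291→5, 291→5, 589→11, 252→2
Mean rank = (3 + 9 + 12 + 5 + 5 + 11 + 2) / 7 = 6.71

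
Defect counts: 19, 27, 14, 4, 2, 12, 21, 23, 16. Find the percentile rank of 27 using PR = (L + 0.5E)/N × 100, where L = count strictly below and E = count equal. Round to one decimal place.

N = 9.
Strictly below 27: 8. Equal to 27: 1.
PR = (8 + 0.5·1)/9 × 100 = 94.4

94.4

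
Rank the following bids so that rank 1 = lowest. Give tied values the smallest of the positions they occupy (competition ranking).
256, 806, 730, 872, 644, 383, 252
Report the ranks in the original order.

2, 6, 5, 7, 4, 3, 1

Sorted (ascending): 252, 256, 383, 644, 730, 806, 872
No ties — each value takes its position as its rank.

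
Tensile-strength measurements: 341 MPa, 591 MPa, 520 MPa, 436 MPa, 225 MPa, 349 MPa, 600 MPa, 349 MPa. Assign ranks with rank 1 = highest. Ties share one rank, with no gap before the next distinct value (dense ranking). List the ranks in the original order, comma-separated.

Sorted (descending): 600, 591, 520, 436, 349, 349, 341, 225
The 2 values of 349 share dense rank 5.
Remaining distinct values take the next consecutive integers.

6, 2, 3, 4, 7, 5, 1, 5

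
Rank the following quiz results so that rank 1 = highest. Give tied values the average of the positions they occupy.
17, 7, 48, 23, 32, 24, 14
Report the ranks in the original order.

5, 7, 1, 4, 2, 3, 6

Sorted (descending): 48, 32, 24, 23, 17, 14, 7
No ties — each value takes its position as its rank.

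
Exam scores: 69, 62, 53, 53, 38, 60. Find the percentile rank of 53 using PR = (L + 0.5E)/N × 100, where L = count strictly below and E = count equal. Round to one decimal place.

N = 6.
Strictly below 53: 1. Equal to 53: 2.
PR = (1 + 0.5·2)/6 × 100 = 33.3

33.3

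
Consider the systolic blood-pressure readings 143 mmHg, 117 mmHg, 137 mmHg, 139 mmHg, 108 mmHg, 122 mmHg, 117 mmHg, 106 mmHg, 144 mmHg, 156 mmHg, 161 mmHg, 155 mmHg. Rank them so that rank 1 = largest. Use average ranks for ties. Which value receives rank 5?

Sorted (descending): 161, 156, 155, 144, 143, 139, 137, 122, 117, 117, 108, 106
The 2 values of 117 occupy positions 9–10 → average rank (9+10)/2 = 9.5.
Rank 5 → value 143.

143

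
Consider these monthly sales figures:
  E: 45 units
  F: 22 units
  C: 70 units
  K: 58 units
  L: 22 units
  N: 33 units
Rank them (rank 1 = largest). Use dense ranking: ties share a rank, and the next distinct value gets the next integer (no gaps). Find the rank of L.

5

Sorted (descending): 70, 58, 45, 33, 22, 22
The 2 values of 22 share dense rank 5.
Remaining distinct values take the next consecutive integers.
L has value 22 units → rank 5.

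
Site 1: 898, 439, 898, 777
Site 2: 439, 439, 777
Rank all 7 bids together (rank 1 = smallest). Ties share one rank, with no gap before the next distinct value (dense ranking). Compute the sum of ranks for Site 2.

Sorted (ascending): 439, 439, 439, 777, 777, 898, 898
The 3 values of 439 share dense rank 1.
The 2 values of 777 share dense rank 2.
The 2 values of 898 share dense rank 3.
Site 2 values → pooled ranks: 439→1, 439→1, 777→2
Rank sum = 1 + 1 + 2 = 4

4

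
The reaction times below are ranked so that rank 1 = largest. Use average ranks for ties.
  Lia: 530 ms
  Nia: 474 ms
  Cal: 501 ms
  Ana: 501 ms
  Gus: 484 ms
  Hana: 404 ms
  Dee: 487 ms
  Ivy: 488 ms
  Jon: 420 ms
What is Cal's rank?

Sorted (descending): 530, 501, 501, 488, 487, 484, 474, 420, 404
The 2 values of 501 occupy positions 2–3 → average rank (2+3)/2 = 2.5.
Cal has value 501 ms → rank 2.5.

2.5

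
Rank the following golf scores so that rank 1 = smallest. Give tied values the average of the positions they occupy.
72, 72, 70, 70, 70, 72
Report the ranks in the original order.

5, 5, 2, 2, 2, 5

Sorted (ascending): 70, 70, 70, 72, 72, 72
The 3 values of 70 occupy positions 1–3 → average rank 2.
The 3 values of 72 occupy positions 4–6 → average rank 5.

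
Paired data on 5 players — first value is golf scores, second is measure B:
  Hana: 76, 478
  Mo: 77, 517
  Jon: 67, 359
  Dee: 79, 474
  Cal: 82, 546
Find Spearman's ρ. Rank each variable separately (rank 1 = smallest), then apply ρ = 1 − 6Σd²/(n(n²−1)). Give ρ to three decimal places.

0.700

Ranks of variable 1: 2, 3, 1, 4, 5
Ranks of variable 2: 3, 4, 1, 2, 5
d = r₁ − r₂: -1, -1, 0, 2, 0
d²: 1, 1, 0, 4, 0; Σd² = 6
ρ = 1 − 6·6/(5·24) = 1 − 36/120 = 0.700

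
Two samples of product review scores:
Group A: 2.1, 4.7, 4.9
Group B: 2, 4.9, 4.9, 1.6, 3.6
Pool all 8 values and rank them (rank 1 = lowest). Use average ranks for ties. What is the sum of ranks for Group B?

21

Sorted (ascending): 1.6, 2, 2.1, 3.6, 4.7, 4.9, 4.9, 4.9
The 3 values of 4.9 occupy positions 6–8 → average rank 7.
Group B values → pooled ranks: 2→2, 4.9→7, 4.9→7, 1.6→1, 3.6→4
Rank sum = 2 + 7 + 7 + 1 + 4 = 21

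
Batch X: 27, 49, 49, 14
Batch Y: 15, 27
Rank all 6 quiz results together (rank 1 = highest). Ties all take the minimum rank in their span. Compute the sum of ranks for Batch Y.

Sorted (descending): 49, 49, 27, 27, 15, 14
The 2 values of 49 occupy positions 1–2 → each gets rank 1.
The 2 values of 27 occupy positions 3–4 → each gets rank 3.
Batch Y values → pooled ranks: 15→5, 27→3
Rank sum = 5 + 3 = 8

8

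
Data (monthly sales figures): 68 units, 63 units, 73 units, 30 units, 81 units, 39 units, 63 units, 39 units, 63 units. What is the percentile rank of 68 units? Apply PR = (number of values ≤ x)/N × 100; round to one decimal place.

N = 9.
Strictly below 68: 6. Equal to 68: 1.
PR = 7/9 × 100 = 77.8

77.8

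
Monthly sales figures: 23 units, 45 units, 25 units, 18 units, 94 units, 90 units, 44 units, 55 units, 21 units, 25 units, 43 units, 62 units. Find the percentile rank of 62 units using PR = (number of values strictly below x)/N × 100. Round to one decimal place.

75.0

N = 12.
Strictly below 62: 9. Equal to 62: 1.
PR = 9/12 × 100 = 75.0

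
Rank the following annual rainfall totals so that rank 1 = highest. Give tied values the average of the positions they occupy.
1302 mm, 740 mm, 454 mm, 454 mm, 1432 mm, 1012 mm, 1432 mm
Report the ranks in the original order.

3, 5, 6.5, 6.5, 1.5, 4, 1.5

Sorted (descending): 1432, 1432, 1302, 1012, 740, 454, 454
The 2 values of 1432 occupy positions 1–2 → average rank (1+2)/2 = 1.5.
The 2 values of 454 occupy positions 6–7 → average rank (6+7)/2 = 6.5.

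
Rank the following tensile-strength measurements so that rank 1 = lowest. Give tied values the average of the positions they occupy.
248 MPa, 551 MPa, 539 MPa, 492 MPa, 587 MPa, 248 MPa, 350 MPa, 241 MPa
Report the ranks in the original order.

2.5, 7, 6, 5, 8, 2.5, 4, 1

Sorted (ascending): 241, 248, 248, 350, 492, 539, 551, 587
The 2 values of 248 occupy positions 2–3 → average rank (2+3)/2 = 2.5.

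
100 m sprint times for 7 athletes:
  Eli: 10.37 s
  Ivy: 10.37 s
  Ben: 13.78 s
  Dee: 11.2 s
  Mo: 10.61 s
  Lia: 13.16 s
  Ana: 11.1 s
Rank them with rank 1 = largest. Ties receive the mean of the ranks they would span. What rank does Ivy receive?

6.5

Sorted (descending): 13.78, 13.16, 11.2, 11.1, 10.61, 10.37, 10.37
The 2 values of 10.37 occupy positions 6–7 → average rank (6+7)/2 = 6.5.
Ivy has value 10.37 s → rank 6.5.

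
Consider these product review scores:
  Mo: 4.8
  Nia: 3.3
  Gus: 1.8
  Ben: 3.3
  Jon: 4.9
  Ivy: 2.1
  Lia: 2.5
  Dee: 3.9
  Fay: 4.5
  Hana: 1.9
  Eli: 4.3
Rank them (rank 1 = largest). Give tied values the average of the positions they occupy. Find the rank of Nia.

6.5

Sorted (descending): 4.9, 4.8, 4.5, 4.3, 3.9, 3.3, 3.3, 2.5, 2.1, 1.9, 1.8
The 2 values of 3.3 occupy positions 6–7 → average rank (6+7)/2 = 6.5.
Nia has value 3.3 → rank 6.5.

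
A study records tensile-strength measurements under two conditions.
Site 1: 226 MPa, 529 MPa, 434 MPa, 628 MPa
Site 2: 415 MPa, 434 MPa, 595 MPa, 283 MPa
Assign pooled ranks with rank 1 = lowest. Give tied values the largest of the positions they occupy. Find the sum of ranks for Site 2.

17

Sorted (ascending): 226, 283, 415, 434, 434, 529, 595, 628
The 2 values of 434 occupy positions 4–5 → each gets rank 5.
Site 2 values → pooled ranks: 415→3, 434→5, 595→7, 283→2
Rank sum = 3 + 5 + 7 + 2 = 17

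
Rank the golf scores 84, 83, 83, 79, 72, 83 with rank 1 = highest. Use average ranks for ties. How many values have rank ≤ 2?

1

Sorted (descending): 84, 83, 83, 83, 79, 72
The 3 values of 83 occupy positions 2–4 → average rank 3.
Ranks ≤ 2: {1} → 1 value.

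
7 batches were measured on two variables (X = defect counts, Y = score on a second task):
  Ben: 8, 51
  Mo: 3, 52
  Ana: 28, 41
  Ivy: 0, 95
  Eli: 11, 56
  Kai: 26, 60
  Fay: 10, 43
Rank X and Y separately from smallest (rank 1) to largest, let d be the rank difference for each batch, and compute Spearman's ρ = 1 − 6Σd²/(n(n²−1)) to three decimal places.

-0.429

Ranks of variable 1: 3, 2, 7, 1, 5, 6, 4
Ranks of variable 2: 3, 4, 1, 7, 5, 6, 2
d = r₁ − r₂: 0, -2, 6, -6, 0, 0, 2
d²: 0, 4, 36, 36, 0, 0, 4; Σd² = 80
ρ = 1 − 6·80/(7·48) = 1 − 480/336 = -0.429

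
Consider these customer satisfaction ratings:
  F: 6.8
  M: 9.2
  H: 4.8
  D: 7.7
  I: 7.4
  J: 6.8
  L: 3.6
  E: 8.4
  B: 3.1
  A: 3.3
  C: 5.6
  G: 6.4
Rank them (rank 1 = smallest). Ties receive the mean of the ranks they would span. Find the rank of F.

7.5

Sorted (ascending): 3.1, 3.3, 3.6, 4.8, 5.6, 6.4, 6.8, 6.8, 7.4, 7.7, 8.4, 9.2
The 2 values of 6.8 occupy positions 7–8 → average rank (7+8)/2 = 7.5.
F has value 6.8 → rank 7.5.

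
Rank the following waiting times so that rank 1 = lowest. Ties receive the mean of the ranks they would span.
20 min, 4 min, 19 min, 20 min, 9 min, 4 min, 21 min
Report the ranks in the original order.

Sorted (ascending): 4, 4, 9, 19, 20, 20, 21
The 2 values of 4 occupy positions 1–2 → average rank (1+2)/2 = 1.5.
The 2 values of 20 occupy positions 5–6 → average rank (5+6)/2 = 5.5.

5.5, 1.5, 4, 5.5, 3, 1.5, 7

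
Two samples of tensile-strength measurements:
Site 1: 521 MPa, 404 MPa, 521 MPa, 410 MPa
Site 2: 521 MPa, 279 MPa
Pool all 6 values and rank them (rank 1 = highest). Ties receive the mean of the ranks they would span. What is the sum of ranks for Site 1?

Sorted (descending): 521, 521, 521, 410, 404, 279
The 3 values of 521 occupy positions 1–3 → average rank 2.
Site 1 values → pooled ranks: 521→2, 404→5, 521→2, 410→4
Rank sum = 2 + 5 + 2 + 4 = 13

13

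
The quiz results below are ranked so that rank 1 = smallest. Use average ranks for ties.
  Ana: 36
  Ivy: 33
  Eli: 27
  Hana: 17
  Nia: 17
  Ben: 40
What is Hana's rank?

Sorted (ascending): 17, 17, 27, 33, 36, 40
The 2 values of 17 occupy positions 1–2 → average rank (1+2)/2 = 1.5.
Hana has value 17 → rank 1.5.

1.5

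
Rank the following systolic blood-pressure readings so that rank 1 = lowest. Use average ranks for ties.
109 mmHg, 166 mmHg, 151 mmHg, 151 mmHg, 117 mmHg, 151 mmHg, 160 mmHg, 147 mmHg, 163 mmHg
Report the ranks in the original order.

1, 9, 5, 5, 2, 5, 7, 3, 8

Sorted (ascending): 109, 117, 147, 151, 151, 151, 160, 163, 166
The 3 values of 151 occupy positions 4–6 → average rank 5.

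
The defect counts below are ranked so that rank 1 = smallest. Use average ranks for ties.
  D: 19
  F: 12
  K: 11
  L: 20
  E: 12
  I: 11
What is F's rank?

3.5

Sorted (ascending): 11, 11, 12, 12, 19, 20
The 2 values of 11 occupy positions 1–2 → average rank (1+2)/2 = 1.5.
The 2 values of 12 occupy positions 3–4 → average rank (3+4)/2 = 3.5.
F has value 12 → rank 3.5.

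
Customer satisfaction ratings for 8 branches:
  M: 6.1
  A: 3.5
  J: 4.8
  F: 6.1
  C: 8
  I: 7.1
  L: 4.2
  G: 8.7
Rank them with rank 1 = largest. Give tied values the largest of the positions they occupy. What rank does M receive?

Sorted (descending): 8.7, 8, 7.1, 6.1, 6.1, 4.8, 4.2, 3.5
The 2 values of 6.1 occupy positions 4–5 → each gets rank 5.
M has value 6.1 → rank 5.

5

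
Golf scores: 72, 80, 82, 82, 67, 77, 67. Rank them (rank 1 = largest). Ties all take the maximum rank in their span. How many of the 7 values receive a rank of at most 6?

Sorted (descending): 82, 82, 80, 77, 72, 67, 67
The 2 values of 82 occupy positions 1–2 → each gets rank 2.
The 2 values of 67 occupy positions 6–7 → each gets rank 7.
Ranks ≤ 6: {2, 2, 3, 4, 5} → 5 values.

5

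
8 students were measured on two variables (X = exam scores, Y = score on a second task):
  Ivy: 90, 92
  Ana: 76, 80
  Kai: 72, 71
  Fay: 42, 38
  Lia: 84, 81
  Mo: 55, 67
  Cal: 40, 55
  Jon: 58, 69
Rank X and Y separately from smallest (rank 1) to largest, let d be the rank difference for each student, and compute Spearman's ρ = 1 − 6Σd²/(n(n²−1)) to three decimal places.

0.976

Ranks of variable 1: 8, 6, 5, 2, 7, 3, 1, 4
Ranks of variable 2: 8, 6, 5, 1, 7, 3, 2, 4
d = r₁ − r₂: 0, 0, 0, 1, 0, 0, -1, 0
d²: 0, 0, 0, 1, 0, 0, 1, 0; Σd² = 2
ρ = 1 − 6·2/(8·63) = 1 − 12/504 = 0.976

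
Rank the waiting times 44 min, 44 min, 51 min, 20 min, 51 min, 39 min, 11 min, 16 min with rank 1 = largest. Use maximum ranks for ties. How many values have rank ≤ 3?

Sorted (descending): 51, 51, 44, 44, 39, 20, 16, 11
The 2 values of 51 occupy positions 1–2 → each gets rank 2.
The 2 values of 44 occupy positions 3–4 → each gets rank 4.
Ranks ≤ 3: {2, 2} → 2 values.

2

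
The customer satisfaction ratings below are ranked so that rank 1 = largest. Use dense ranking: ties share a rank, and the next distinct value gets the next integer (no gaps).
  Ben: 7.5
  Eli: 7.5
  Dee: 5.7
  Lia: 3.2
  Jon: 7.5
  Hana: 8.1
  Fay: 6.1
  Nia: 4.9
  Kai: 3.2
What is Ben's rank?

2

Sorted (descending): 8.1, 7.5, 7.5, 7.5, 6.1, 5.7, 4.9, 3.2, 3.2
The 3 values of 7.5 share dense rank 2.
The 2 values of 3.2 share dense rank 6.
Remaining distinct values take the next consecutive integers.
Ben has value 7.5 → rank 2.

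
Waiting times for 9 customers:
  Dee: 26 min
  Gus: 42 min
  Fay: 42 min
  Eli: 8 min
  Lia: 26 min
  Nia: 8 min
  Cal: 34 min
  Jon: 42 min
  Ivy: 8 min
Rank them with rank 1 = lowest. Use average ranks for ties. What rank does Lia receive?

Sorted (ascending): 8, 8, 8, 26, 26, 34, 42, 42, 42
The 3 values of 8 occupy positions 1–3 → average rank 2.
The 2 values of 26 occupy positions 4–5 → average rank (4+5)/2 = 4.5.
The 3 values of 42 occupy positions 7–9 → average rank 8.
Lia has value 26 min → rank 4.5.

4.5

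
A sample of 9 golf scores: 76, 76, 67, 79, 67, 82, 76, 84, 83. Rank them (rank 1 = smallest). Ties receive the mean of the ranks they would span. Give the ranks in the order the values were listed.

4, 4, 1.5, 6, 1.5, 7, 4, 9, 8

Sorted (ascending): 67, 67, 76, 76, 76, 79, 82, 83, 84
The 2 values of 67 occupy positions 1–2 → average rank (1+2)/2 = 1.5.
The 3 values of 76 occupy positions 3–5 → average rank 4.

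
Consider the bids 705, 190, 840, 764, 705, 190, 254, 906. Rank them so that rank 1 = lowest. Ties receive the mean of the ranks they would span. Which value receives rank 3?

254

Sorted (ascending): 190, 190, 254, 705, 705, 764, 840, 906
The 2 values of 190 occupy positions 1–2 → average rank (1+2)/2 = 1.5.
The 2 values of 705 occupy positions 4–5 → average rank (4+5)/2 = 4.5.
Rank 3 → value 254.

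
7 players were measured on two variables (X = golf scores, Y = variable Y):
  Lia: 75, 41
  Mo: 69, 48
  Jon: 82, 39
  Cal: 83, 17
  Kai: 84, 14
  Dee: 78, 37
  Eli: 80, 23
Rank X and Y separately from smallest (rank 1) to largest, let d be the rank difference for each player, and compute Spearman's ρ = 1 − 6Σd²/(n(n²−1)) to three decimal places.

Ranks of variable 1: 2, 1, 5, 6, 7, 3, 4
Ranks of variable 2: 6, 7, 5, 2, 1, 4, 3
d = r₁ − r₂: -4, -6, 0, 4, 6, -1, 1
d²: 16, 36, 0, 16, 36, 1, 1; Σd² = 106
ρ = 1 − 6·106/(7·48) = 1 − 636/336 = -0.893

-0.893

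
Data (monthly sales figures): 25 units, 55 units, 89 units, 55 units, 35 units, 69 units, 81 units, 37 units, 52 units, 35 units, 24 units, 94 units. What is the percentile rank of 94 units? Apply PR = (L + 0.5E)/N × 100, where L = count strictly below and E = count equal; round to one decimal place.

N = 12.
Strictly below 94: 11. Equal to 94: 1.
PR = (11 + 0.5·1)/12 × 100 = 95.8

95.8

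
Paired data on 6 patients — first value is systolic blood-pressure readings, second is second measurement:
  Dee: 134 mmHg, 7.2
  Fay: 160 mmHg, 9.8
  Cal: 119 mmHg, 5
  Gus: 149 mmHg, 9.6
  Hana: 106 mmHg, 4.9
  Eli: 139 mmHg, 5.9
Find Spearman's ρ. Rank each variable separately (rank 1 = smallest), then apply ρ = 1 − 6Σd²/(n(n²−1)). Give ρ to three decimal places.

0.943

Ranks of variable 1: 3, 6, 2, 5, 1, 4
Ranks of variable 2: 4, 6, 2, 5, 1, 3
d = r₁ − r₂: -1, 0, 0, 0, 0, 1
d²: 1, 0, 0, 0, 0, 1; Σd² = 2
ρ = 1 − 6·2/(6·35) = 1 − 12/210 = 0.943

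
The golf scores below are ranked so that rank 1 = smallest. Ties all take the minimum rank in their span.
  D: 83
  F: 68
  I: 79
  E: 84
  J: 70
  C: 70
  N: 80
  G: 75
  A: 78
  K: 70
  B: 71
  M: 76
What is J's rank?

2

Sorted (ascending): 68, 70, 70, 70, 71, 75, 76, 78, 79, 80, 83, 84
The 3 values of 70 occupy positions 2–4 → each gets rank 2.
J has value 70 → rank 2.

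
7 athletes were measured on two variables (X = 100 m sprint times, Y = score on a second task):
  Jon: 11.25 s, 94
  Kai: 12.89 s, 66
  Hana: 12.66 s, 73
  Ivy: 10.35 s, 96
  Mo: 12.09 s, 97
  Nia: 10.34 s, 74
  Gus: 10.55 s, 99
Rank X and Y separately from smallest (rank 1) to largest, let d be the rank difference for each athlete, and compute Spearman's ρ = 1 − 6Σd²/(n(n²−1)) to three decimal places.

Ranks of variable 1: 4, 7, 6, 2, 5, 1, 3
Ranks of variable 2: 4, 1, 2, 5, 6, 3, 7
d = r₁ − r₂: 0, 6, 4, -3, -1, -2, -4
d²: 0, 36, 16, 9, 1, 4, 16; Σd² = 82
ρ = 1 − 6·82/(7·48) = 1 − 492/336 = -0.464

-0.464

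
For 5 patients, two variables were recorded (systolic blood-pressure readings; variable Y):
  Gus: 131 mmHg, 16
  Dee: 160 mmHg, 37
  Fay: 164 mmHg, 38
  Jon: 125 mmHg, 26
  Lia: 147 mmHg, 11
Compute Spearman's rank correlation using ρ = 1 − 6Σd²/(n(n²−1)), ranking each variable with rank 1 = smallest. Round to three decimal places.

0.600

Ranks of variable 1: 2, 4, 5, 1, 3
Ranks of variable 2: 2, 4, 5, 3, 1
d = r₁ − r₂: 0, 0, 0, -2, 2
d²: 0, 0, 0, 4, 4; Σd² = 8
ρ = 1 − 6·8/(5·24) = 1 − 48/120 = 0.600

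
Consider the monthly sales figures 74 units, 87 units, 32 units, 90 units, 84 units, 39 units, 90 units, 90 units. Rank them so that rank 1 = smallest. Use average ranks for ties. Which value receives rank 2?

39

Sorted (ascending): 32, 39, 74, 84, 87, 90, 90, 90
The 3 values of 90 occupy positions 6–8 → average rank 7.
Rank 2 → value 39.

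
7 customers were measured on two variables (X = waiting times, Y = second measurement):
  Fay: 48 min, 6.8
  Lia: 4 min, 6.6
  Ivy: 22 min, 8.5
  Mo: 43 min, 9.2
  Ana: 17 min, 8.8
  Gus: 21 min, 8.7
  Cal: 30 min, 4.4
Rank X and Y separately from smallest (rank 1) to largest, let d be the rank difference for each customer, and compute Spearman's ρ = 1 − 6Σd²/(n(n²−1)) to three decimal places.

Ranks of variable 1: 7, 1, 4, 6, 2, 3, 5
Ranks of variable 2: 3, 2, 4, 7, 6, 5, 1
d = r₁ − r₂: 4, -1, 0, -1, -4, -2, 4
d²: 16, 1, 0, 1, 16, 4, 16; Σd² = 54
ρ = 1 − 6·54/(7·48) = 1 − 324/336 = 0.036

0.036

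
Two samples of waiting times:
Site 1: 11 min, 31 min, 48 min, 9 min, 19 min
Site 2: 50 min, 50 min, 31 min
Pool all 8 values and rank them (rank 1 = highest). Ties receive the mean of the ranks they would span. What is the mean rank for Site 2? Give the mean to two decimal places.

Sorted (descending): 50, 50, 48, 31, 31, 19, 11, 9
The 2 values of 50 occupy positions 1–2 → average rank (1+2)/2 = 1.5.
The 2 values of 31 occupy positions 4–5 → average rank (4+5)/2 = 4.5.
Site 2 values → pooled ranks: 50→1.5, 50→1.5, 31→4.5
Mean rank = (1.5 + 1.5 + 4.5) / 3 = 2.50

2.50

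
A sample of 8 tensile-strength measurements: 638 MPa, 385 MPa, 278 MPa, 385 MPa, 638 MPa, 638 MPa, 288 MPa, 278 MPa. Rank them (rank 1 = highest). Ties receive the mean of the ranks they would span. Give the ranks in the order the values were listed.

Sorted (descending): 638, 638, 638, 385, 385, 288, 278, 278
The 3 values of 638 occupy positions 1–3 → average rank 2.
The 2 values of 385 occupy positions 4–5 → average rank (4+5)/2 = 4.5.
The 2 values of 278 occupy positions 7–8 → average rank (7+8)/2 = 7.5.

2, 4.5, 7.5, 4.5, 2, 2, 6, 7.5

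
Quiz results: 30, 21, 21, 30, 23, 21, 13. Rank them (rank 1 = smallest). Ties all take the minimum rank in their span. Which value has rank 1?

13

Sorted (ascending): 13, 21, 21, 21, 23, 30, 30
The 3 values of 21 occupy positions 2–4 → each gets rank 2.
The 2 values of 30 occupy positions 6–7 → each gets rank 6.
Rank 1 → value 13.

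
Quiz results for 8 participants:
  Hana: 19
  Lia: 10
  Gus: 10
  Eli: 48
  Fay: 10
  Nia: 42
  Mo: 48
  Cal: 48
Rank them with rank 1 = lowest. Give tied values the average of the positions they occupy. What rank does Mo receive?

Sorted (ascending): 10, 10, 10, 19, 42, 48, 48, 48
The 3 values of 10 occupy positions 1–3 → average rank 2.
The 3 values of 48 occupy positions 6–8 → average rank 7.
Mo has value 48 → rank 7.

7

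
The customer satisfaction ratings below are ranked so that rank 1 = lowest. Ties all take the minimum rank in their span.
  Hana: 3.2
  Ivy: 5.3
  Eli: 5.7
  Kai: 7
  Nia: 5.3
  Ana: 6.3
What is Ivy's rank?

Sorted (ascending): 3.2, 5.3, 5.3, 5.7, 6.3, 7
The 2 values of 5.3 occupy positions 2–3 → each gets rank 2.
Ivy has value 5.3 → rank 2.

2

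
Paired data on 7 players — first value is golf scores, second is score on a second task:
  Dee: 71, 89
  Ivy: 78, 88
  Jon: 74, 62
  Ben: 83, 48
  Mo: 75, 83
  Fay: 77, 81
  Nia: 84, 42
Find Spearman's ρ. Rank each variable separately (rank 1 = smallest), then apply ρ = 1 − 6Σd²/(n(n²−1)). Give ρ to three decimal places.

-0.679

Ranks of variable 1: 1, 5, 2, 6, 3, 4, 7
Ranks of variable 2: 7, 6, 3, 2, 5, 4, 1
d = r₁ − r₂: -6, -1, -1, 4, -2, 0, 6
d²: 36, 1, 1, 16, 4, 0, 36; Σd² = 94
ρ = 1 − 6·94/(7·48) = 1 − 564/336 = -0.679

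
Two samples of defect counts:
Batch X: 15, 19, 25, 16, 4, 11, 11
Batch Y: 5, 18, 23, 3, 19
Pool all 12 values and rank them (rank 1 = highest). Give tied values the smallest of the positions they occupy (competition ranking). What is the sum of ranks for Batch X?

44

Sorted (descending): 25, 23, 19, 19, 18, 16, 15, 11, 11, 5, 4, 3
The 2 values of 19 occupy positions 3–4 → each gets rank 3.
The 2 values of 11 occupy positions 8–9 → each gets rank 8.
Batch X values → pooled ranks: 15→7, 19→3, 25→1, 16→6, 4→11, 11→8, 11→8
Rank sum = 7 + 3 + 1 + 6 + 11 + 8 + 8 = 44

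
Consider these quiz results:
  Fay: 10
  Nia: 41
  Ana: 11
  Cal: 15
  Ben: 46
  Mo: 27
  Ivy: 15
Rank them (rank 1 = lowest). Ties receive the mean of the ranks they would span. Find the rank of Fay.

Sorted (ascending): 10, 11, 15, 15, 27, 41, 46
The 2 values of 15 occupy positions 3–4 → average rank (3+4)/2 = 3.5.
Fay has value 10 → rank 1.

1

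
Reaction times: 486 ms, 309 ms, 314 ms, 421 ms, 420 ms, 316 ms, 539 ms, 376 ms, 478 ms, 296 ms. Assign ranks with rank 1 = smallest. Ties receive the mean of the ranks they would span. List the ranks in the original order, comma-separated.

Sorted (ascending): 296, 309, 314, 316, 376, 420, 421, 478, 486, 539
No ties — each value takes its position as its rank.

9, 2, 3, 7, 6, 4, 10, 5, 8, 1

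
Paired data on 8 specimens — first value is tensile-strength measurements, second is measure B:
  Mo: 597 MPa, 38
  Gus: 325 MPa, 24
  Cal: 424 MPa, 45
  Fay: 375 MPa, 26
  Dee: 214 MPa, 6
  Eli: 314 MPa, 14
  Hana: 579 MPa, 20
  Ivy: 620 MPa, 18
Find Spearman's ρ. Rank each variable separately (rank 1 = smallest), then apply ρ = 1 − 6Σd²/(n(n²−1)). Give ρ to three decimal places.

0.452

Ranks of variable 1: 7, 3, 5, 4, 1, 2, 6, 8
Ranks of variable 2: 7, 5, 8, 6, 1, 2, 4, 3
d = r₁ − r₂: 0, -2, -3, -2, 0, 0, 2, 5
d²: 0, 4, 9, 4, 0, 0, 4, 25; Σd² = 46
ρ = 1 − 6·46/(8·63) = 1 − 276/504 = 0.452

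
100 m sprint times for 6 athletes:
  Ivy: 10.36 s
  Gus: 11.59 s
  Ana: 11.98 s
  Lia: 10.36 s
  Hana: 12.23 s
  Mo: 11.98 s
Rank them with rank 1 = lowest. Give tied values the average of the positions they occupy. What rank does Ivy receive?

Sorted (ascending): 10.36, 10.36, 11.59, 11.98, 11.98, 12.23
The 2 values of 10.36 occupy positions 1–2 → average rank (1+2)/2 = 1.5.
The 2 values of 11.98 occupy positions 4–5 → average rank (4+5)/2 = 4.5.
Ivy has value 10.36 s → rank 1.5.

1.5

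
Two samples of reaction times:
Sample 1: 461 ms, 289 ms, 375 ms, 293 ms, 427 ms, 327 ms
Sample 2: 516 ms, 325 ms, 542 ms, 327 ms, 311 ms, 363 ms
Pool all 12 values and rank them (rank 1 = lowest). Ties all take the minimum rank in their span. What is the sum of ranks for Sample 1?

35

Sorted (ascending): 289, 293, 311, 325, 327, 327, 363, 375, 427, 461, 516, 542
The 2 values of 327 occupy positions 5–6 → each gets rank 5.
Sample 1 values → pooled ranks: 461→10, 289→1, 375→8, 293→2, 427→9, 327→5
Rank sum = 10 + 1 + 8 + 2 + 9 + 5 = 35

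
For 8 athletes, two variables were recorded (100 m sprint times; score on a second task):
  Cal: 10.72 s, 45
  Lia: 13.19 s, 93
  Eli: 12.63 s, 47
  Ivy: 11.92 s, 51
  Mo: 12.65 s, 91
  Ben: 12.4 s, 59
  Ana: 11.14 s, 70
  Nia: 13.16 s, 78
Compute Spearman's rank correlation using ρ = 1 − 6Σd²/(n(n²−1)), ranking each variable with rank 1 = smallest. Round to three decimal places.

Ranks of variable 1: 1, 8, 5, 3, 6, 4, 2, 7
Ranks of variable 2: 1, 8, 2, 3, 7, 4, 5, 6
d = r₁ − r₂: 0, 0, 3, 0, -1, 0, -3, 1
d²: 0, 0, 9, 0, 1, 0, 9, 1; Σd² = 20
ρ = 1 − 6·20/(8·63) = 1 − 120/504 = 0.762

0.762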